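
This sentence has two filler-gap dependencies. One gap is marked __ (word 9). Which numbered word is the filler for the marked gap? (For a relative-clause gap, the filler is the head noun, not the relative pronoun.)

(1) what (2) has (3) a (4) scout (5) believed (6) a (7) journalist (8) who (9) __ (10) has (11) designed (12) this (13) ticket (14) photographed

The marked gap is inside the relative clause, the subject of "designed".
Its filler is the head noun "journalist" (via "who"), at word 7.
(The other dependency links word 1 to a gap after word 14.)

7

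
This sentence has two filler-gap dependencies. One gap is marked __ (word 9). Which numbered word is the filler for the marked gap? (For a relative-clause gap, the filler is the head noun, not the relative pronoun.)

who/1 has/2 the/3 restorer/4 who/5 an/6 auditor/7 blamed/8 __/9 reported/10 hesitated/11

The marked gap is inside the relative clause, the direct object of "blamed".
Its filler is the head noun "restorer" (via "who"), at word 4.
(The other dependency links word 1 to a gap after word 10.)

4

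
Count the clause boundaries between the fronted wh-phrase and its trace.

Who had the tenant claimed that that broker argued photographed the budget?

2

"who" is extracted from the subject of "photographed".
Boundaries crossed, outermost first: [that], [Ø] — 2 in total.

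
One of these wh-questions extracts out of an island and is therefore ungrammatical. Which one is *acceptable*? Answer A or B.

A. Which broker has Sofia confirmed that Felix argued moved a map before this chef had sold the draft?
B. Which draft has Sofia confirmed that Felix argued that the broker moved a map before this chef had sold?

A

In B, the wh-phrase is extracted from inside an adjunct island (introduced by "before"), which blocks movement.
In A, the extraction path crosses only that-complement boundaries, which are transparent.
So A is grammatical.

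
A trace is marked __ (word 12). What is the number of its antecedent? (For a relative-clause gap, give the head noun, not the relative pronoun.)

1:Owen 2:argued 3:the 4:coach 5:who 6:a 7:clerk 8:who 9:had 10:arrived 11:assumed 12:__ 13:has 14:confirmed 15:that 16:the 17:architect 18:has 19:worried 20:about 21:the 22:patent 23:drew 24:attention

4

The gap at 12 is the subject of "confirmed", inside a relative clause.
The relative pronoun is "who" (word 5); it is bound by the head noun immediately before it.
Its filler is the head noun "coach", at word 4.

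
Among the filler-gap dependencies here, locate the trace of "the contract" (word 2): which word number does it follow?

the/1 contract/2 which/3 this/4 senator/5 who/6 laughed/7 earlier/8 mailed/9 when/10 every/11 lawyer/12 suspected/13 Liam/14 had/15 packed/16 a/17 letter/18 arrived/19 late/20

9

The displaced element is "the contract" (word 2).
It functions as the direct object of "mailed", so the gap sits immediately after word 9 ("mailed").
Base order: This senator who laughed earlier mailed the contract when every lawyer suspected Liam had packed a letter.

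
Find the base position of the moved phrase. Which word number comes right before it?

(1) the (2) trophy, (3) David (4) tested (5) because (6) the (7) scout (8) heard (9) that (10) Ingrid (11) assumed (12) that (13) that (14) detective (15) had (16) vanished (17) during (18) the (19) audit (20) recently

4

The displaced element is "the trophy" (word 2).
It functions as the direct object of "tested", so the gap sits immediately after word 4 ("tested").
Base order: David tested the trophy because the scout heard that Ingrid assumed that that detective had vanished during the audit recently.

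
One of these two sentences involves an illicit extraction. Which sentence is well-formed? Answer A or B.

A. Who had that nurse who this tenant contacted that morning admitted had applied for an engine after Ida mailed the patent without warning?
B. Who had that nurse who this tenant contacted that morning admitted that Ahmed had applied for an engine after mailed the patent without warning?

A

In B, the wh-phrase is extracted from inside an adjunct island (introduced by "after"), which blocks movement.
In A, the extraction path crosses only that-complement boundaries, which are transparent.
So A is grammatical.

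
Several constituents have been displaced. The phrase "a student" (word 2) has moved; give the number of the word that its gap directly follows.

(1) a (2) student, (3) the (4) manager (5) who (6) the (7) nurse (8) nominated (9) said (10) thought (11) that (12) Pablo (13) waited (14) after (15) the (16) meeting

The displaced element is "a student" (word 2).
It is linked across 1 clause boundary (Ø).
It functions as the subject of "thought", so the gap sits immediately after word 9 ("said").
Base order: The manager who the nurse nominated said a student thought that Pablo waited after the meeting.

9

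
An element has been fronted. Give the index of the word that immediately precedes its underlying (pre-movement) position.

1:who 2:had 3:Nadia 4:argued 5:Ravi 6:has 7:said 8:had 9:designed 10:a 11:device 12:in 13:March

The displaced element is "who" (word 1).
It is linked across 2 clause boundaries (Ø → Ø).
It functions as the subject of "designed", so the gap sits immediately after word 7 ("said").
Base order: Nadia had argued Ravi has said that who had designed a device in March.

7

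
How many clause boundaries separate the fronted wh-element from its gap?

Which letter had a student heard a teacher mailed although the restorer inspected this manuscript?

1

"which letter" is extracted from the object of "mailed".
Boundaries crossed, outermost first: [Ø] — 1 in total.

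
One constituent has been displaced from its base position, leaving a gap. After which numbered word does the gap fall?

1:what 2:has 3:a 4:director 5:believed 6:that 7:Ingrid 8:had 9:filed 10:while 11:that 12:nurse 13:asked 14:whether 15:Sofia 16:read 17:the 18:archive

9

The displaced element is "what" (word 1).
It is linked across 1 clause boundary (that).
It functions as the direct object of "filed", so the gap sits immediately after word 9 ("filed").
Base order: A director has believed that Ingrid had filed what while that nurse asked whether Sofia read the archive.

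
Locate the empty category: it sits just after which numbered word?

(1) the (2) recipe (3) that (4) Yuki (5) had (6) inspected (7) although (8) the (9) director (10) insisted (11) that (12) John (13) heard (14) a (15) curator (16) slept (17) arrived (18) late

The displaced element is "the recipe" (word 2).
It functions as the direct object of "inspected", so the gap sits immediately after word 6 ("inspected").
Base order: Yuki had inspected the recipe although the director insisted that John heard a curator slept.

6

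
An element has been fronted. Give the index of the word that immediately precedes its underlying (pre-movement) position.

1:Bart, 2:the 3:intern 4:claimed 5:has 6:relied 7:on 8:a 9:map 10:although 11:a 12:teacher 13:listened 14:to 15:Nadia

The displaced element is "Bart" (word 1).
It is linked across 1 clause boundary (Ø).
It functions as the subject of "relied", so the gap sits immediately after word 4 ("claimed").
Base order: The intern claimed Bart has relied on a map although a teacher listened to Nadia.

4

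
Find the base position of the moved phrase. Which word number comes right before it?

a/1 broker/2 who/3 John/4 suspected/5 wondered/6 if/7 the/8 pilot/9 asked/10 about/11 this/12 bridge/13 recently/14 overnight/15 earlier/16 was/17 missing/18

5

The displaced element is "a broker" (word 2).
It is linked across 1 clause boundary (Ø).
It functions as the subject of "wondered", so the gap sits immediately after word 5 ("suspected").
Base order: John suspected that a broker wondered if the pilot asked about this bridge recently overnight earlier.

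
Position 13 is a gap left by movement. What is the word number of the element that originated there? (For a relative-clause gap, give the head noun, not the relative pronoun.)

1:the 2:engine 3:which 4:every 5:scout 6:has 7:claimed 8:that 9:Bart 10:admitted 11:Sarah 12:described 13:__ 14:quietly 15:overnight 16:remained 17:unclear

The gap at 13 is the object of "described", inside a relative clause.
The relative pronoun is "which" (word 3); it is bound by the head noun immediately before it.
Its filler is the head noun "engine", at word 2.

2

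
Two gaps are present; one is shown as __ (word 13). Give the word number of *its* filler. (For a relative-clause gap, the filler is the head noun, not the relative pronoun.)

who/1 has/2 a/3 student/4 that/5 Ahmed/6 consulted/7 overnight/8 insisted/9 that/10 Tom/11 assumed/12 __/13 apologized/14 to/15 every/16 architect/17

1

The marked gap is the subject of "apologized".
Its filler is the fronted wh-phrase "who", at word 1.
(The other dependency links word 4 to a gap after word 7.)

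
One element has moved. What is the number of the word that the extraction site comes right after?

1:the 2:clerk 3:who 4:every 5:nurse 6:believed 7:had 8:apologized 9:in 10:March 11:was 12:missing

The displaced element is "the clerk" (word 2).
It is linked across 1 clause boundary (Ø).
It functions as the subject of "apologized", so the gap sits immediately after word 6 ("believed").
Base order: Every nurse believed that the clerk had apologized in March.

6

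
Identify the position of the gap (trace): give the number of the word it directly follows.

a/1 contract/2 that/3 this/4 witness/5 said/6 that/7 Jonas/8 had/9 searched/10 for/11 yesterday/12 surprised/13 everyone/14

11

The displaced element is "a contract" (word 2).
It is linked across 1 clause boundary (that).
It functions as the object of the preposition "for" of "searched", so the gap sits immediately after word 11 ("for").
Base order: This witness said that Jonas had searched for a contract yesterday.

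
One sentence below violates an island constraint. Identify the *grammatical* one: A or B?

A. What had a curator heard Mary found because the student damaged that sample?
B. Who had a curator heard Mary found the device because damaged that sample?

A

In B, the wh-phrase is extracted from inside an adjunct island (introduced by "because"), which blocks movement.
In A, the extraction path crosses only that-complement boundaries, which are transparent.
So A is grammatical.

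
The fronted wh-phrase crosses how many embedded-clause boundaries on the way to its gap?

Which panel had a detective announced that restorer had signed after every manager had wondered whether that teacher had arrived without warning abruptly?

"which panel" is extracted from the object of "signed".
Boundaries crossed, outermost first: [Ø] — 1 in total.

1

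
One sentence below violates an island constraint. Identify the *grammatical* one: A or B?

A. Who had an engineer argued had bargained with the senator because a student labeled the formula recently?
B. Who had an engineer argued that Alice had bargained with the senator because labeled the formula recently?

A

In B, the wh-phrase is extracted from inside an adjunct island (introduced by "because"), which blocks movement.
In A, the extraction path crosses only that-complement boundaries, which are transparent.
So A is grammatical.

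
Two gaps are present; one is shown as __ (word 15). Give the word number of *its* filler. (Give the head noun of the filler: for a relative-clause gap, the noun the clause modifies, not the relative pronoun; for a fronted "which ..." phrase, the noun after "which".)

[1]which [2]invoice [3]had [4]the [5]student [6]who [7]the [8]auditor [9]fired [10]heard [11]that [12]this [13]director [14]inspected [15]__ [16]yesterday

2

The marked gap is the direct object of "inspected".
Its filler is the fronted wh-phrase "which invoice", at word 2.
(The other dependency links word 5 to a gap after word 9.)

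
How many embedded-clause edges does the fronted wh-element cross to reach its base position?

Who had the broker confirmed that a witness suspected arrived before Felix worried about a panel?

2

"who" is extracted from the subject of "arrived".
Boundaries crossed, outermost first: [that], [Ø] — 2 in total.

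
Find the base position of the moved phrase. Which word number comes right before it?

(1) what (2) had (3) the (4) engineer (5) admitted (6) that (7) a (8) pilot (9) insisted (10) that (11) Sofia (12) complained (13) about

13

The displaced element is "what" (word 1).
It is linked across 2 clause boundaries (that → that).
It functions as the object of the preposition "about" of "complained", so the gap sits immediately after word 13 ("about").
Base order: The engineer had admitted that a pilot insisted that Sofia complained about what.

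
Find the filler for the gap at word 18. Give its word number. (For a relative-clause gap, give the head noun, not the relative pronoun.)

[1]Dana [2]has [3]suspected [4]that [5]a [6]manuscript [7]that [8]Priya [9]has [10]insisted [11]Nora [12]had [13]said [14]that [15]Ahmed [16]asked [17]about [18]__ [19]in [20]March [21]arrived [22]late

6

The gap at 18 is the prepositional object of "asked", inside a relative clause.
The relative pronoun is "that" (word 7); it is bound by the head noun immediately before it.
Its filler is the head noun "manuscript", at word 6.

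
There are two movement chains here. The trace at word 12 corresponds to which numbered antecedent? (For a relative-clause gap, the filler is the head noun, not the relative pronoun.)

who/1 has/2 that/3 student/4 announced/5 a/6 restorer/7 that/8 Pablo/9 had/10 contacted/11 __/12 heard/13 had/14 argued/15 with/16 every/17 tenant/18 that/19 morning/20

The marked gap is inside the relative clause, the direct object of "contacted".
Its filler is the head noun "restorer" (via "that"), at word 7.
(The other dependency links word 1 to a gap after word 13.)

7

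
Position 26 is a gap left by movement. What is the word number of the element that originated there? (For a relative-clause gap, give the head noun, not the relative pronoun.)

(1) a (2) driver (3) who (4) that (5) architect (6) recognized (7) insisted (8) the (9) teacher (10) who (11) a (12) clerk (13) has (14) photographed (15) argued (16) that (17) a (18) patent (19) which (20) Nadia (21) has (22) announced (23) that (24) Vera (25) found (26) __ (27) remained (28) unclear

18

The gap at 26 is the object of "found", inside a relative clause.
The relative pronoun is "which" (word 19); it is bound by the head noun immediately before it.
Its filler is the head noun "patent", at word 18.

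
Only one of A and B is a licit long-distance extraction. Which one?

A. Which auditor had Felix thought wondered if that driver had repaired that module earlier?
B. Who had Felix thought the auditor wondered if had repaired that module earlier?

In B, the wh-phrase is extracted from inside a wh-island (introduced by "if"), which blocks movement.
In A, the extraction path crosses only that-complement boundaries, which are transparent.
So A is grammatical.

A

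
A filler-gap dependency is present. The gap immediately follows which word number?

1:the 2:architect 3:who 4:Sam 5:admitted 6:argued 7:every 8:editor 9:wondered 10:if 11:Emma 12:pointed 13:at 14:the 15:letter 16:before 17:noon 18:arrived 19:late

5

The displaced element is "the architect" (word 2).
It is linked across 1 clause boundary (Ø).
It functions as the subject of "argued", so the gap sits immediately after word 5 ("admitted").
Base order: Sam admitted that the architect argued every editor wondered if Emma pointed at the letter before noon.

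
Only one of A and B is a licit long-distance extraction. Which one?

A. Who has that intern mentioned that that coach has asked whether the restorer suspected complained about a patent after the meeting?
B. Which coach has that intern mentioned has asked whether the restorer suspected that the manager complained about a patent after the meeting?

B

In A, the wh-phrase is extracted from inside a wh-island (introduced by "whether"), which blocks movement.
In B, the extraction path crosses only that-complement boundaries, which are transparent.
So B is grammatical.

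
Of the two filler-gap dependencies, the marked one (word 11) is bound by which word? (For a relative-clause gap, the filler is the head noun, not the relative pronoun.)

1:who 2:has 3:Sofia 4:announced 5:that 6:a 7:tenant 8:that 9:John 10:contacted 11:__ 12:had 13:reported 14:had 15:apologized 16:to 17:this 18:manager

The marked gap is inside the relative clause, the direct object of "contacted".
Its filler is the head noun "tenant" (via "that"), at word 7.
(The other dependency links word 1 to a gap after word 13.)

7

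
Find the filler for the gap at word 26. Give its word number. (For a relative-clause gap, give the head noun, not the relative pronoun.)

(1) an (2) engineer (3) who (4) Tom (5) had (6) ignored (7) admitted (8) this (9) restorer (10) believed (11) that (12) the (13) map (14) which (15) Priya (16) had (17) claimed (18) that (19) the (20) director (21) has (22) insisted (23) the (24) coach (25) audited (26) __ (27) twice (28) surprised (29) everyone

The gap at 26 is the object of "audited", inside a relative clause.
The relative pronoun is "which" (word 14); it is bound by the head noun immediately before it.
Its filler is the head noun "map", at word 13.

13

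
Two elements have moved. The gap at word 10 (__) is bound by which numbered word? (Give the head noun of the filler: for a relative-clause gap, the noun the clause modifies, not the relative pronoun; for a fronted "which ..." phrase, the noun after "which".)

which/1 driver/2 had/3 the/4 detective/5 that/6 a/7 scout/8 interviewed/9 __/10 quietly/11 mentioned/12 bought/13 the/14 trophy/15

The marked gap is inside the relative clause, the direct object of "interviewed".
Its filler is the head noun "detective" (via "that"), at word 5.
(The other dependency links word 2 to a gap after word 12.)

5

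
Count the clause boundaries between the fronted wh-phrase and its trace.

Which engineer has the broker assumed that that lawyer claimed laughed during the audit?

2

"which engineer" is extracted from the subject of "laughed".
Boundaries crossed, outermost first: [that], [Ø] — 2 in total.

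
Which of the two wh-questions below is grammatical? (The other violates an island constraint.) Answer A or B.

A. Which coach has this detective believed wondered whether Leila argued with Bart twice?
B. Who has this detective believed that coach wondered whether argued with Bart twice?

A

In B, the wh-phrase is extracted from inside a wh-island (introduced by "whether"), which blocks movement.
In A, the extraction path crosses only that-complement boundaries, which are transparent.
So A is grammatical.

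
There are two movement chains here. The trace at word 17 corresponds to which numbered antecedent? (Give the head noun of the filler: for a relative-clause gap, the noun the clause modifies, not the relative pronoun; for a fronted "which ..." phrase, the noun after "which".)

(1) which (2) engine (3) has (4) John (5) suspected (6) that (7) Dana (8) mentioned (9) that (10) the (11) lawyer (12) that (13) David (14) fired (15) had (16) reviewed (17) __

2

The marked gap is the direct object of "reviewed".
Its filler is the fronted wh-phrase "which engine", at word 2.
(The other dependency links word 11 to a gap after word 14.)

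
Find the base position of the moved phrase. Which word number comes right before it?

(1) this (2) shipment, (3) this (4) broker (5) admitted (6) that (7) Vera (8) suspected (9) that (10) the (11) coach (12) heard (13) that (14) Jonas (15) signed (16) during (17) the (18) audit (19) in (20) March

The displaced element is "this shipment" (word 2).
It is linked across 3 clause boundaries (that → that → that).
It functions as the direct object of "signed", so the gap sits immediately after word 15 ("signed").
Base order: This broker admitted that Vera suspected that the coach heard that Jonas signed this shipment during the audit in March.

15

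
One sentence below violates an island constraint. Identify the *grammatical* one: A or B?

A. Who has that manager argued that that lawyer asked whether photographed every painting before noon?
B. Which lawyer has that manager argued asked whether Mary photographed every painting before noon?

In A, the wh-phrase is extracted from inside a wh-island (introduced by "whether"), which blocks movement.
In B, the extraction path crosses only that-complement boundaries, which are transparent.
So B is grammatical.

B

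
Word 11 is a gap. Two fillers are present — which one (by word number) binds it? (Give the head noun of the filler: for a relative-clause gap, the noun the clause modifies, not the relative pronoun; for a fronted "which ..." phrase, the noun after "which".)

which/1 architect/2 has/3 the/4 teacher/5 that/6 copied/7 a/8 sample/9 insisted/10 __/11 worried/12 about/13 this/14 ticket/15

The marked gap is the subject of "worried".
Its filler is the fronted wh-phrase "which architect", at word 2.
(The other dependency links word 5 to a gap after word 6.)

2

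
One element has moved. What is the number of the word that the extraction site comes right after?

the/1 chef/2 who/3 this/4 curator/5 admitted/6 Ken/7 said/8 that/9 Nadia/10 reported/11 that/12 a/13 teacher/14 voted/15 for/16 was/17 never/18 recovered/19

The displaced element is "the chef" (word 2).
It is linked across 3 clause boundaries (Ø → that → that).
It functions as the object of the preposition "for" of "voted", so the gap sits immediately after word 16 ("for").
Base order: This curator admitted Ken said that Nadia reported that a teacher voted for the chef.

16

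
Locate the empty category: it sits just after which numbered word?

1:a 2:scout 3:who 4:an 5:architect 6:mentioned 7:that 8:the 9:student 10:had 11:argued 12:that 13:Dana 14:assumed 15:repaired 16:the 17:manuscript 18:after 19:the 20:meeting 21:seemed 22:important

The displaced element is "a scout" (word 2).
It is linked across 3 clause boundaries (that → that → Ø).
It functions as the subject of "repaired", so the gap sits immediately after word 14 ("assumed").
Base order: An architect mentioned that the student had argued that Dana assumed a scout repaired the manuscript after the meeting.

14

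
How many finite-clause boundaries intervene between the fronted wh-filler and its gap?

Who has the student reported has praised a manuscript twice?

1

"who" is extracted from the subject of "praised".
Boundaries crossed, outermost first: [Ø] — 1 in total.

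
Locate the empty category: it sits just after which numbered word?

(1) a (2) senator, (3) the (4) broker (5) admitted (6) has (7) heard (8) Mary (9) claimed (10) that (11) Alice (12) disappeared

The displaced element is "a senator" (word 2).
It is linked across 1 clause boundary (Ø).
It functions as the subject of "heard", so the gap sits immediately after word 5 ("admitted").
Base order: The broker admitted that a senator has heard Mary claimed that Alice disappeared.

5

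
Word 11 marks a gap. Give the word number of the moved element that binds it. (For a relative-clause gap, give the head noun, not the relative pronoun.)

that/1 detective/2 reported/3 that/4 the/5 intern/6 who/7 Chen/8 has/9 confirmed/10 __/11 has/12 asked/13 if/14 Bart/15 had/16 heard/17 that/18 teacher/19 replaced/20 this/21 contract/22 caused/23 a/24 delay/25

6

The gap at 11 is the subject of "asked", inside a relative clause.
The relative pronoun is "who" (word 7); it is bound by the head noun immediately before it.
Its filler is the head noun "intern", at word 6.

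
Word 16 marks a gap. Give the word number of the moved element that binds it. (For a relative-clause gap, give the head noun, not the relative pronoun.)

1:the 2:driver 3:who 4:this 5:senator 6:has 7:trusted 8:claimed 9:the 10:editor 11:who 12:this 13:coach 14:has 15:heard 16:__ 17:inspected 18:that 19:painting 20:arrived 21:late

10

The gap at 16 is the subject of "inspected", inside a relative clause.
The relative pronoun is "who" (word 11); it is bound by the head noun immediately before it.
Its filler is the head noun "editor", at word 10.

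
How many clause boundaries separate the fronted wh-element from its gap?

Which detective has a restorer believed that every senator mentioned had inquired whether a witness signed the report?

2

"which detective" is extracted from the subject of "inquired".
Boundaries crossed, outermost first: [that], [Ø] — 2 in total.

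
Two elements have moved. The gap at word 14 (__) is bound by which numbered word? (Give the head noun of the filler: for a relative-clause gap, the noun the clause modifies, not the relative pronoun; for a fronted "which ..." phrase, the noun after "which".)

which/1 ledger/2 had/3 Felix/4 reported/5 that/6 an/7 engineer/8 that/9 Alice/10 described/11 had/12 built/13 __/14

2

The marked gap is the direct object of "built".
Its filler is the fronted wh-phrase "which ledger", at word 2.
(The other dependency links word 8 to a gap after word 11.)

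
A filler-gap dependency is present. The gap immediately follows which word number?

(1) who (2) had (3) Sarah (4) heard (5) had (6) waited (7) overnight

The displaced element is "who" (word 1).
It is linked across 1 clause boundary (Ø).
It functions as the subject of "waited", so the gap sits immediately after word 4 ("heard").
Base order: Sarah had heard that who had waited overnight.

4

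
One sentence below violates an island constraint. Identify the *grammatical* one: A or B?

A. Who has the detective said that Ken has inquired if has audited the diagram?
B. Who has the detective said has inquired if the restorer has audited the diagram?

In A, the wh-phrase is extracted from inside a wh-island (introduced by "if"), which blocks movement.
In B, the extraction path crosses only that-complement boundaries, which are transparent.
So B is grammatical.

B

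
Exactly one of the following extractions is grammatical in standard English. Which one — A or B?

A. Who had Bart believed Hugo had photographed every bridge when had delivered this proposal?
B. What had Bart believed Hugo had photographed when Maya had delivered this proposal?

In A, the wh-phrase is extracted from inside an adjunct island (introduced by "when"), which blocks movement.
In B, the extraction path crosses only that-complement boundaries, which are transparent.
So B is grammatical.

B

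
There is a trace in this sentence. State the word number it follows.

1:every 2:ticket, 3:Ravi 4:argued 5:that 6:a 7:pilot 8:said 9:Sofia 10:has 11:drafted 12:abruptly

The displaced element is "every ticket" (word 2).
It is linked across 2 clause boundaries (that → Ø).
It functions as the direct object of "drafted", so the gap sits immediately after word 11 ("drafted").
Base order: Ravi argued that a pilot said Sofia has drafted every ticket abruptly.

11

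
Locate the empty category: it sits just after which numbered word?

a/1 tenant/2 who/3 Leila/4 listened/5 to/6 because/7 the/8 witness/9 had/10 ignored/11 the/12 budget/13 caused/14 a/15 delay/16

The displaced element is "a tenant" (word 2).
It functions as the object of the preposition "to" of "listened", so the gap sits immediately after word 6 ("to").
Base order: Leila listened to a tenant because the witness had ignored the budget.

6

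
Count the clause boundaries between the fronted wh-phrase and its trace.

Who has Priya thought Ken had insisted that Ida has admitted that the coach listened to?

"who" is extracted from the PP object of "listened".
Boundaries crossed, outermost first: [Ø], [that], [that] — 3 in total.

3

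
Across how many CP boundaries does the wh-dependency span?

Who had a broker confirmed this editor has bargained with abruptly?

"who" is extracted from the PP object of "bargained".
Boundaries crossed, outermost first: [Ø] — 1 in total.

1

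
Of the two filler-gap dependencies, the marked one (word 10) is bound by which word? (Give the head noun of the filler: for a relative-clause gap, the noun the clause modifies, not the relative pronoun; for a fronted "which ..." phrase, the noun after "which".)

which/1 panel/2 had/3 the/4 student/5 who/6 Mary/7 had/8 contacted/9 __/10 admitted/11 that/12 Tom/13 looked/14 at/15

The marked gap is inside the relative clause, the direct object of "contacted".
Its filler is the head noun "student" (via "who"), at word 5.
(The other dependency links word 2 to a gap after word 15.)

5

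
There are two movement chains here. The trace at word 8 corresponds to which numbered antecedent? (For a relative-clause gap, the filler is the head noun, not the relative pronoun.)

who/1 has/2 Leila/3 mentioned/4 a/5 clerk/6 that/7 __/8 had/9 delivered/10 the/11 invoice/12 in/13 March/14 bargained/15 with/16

The marked gap is inside the relative clause, the subject of "delivered".
Its filler is the head noun "clerk" (via "that"), at word 6.
(The other dependency links word 1 to a gap after word 16.)

6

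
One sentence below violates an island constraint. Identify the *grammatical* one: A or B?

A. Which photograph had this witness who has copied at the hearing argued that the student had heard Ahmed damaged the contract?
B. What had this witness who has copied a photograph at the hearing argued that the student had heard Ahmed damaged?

B

In A, the wh-phrase is extracted from inside a complex-NP island (relative clause) (introduced by "who"), which blocks movement.
In B, the extraction path crosses only that-complement boundaries, which are transparent.
So B is grammatical.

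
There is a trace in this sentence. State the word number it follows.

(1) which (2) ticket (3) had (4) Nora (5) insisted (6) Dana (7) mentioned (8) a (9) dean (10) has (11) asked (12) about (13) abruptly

12

The displaced element is "which ticket" (word 2).
It is linked across 2 clause boundaries (Ø → Ø).
It functions as the object of the preposition "about" of "asked", so the gap sits immediately after word 12 ("about").
Base order: Nora had insisted Dana mentioned a dean has asked about which ticket abruptly.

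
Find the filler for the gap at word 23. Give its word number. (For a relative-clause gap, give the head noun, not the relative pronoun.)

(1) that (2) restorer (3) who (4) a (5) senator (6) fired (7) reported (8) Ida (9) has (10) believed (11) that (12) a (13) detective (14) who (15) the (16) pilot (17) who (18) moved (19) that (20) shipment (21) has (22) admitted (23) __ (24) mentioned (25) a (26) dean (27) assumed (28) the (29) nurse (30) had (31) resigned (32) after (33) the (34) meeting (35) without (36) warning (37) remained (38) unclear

13

The gap at 23 is the subject of "mentioned", inside a relative clause.
The relative pronoun is "who" (word 14); it is bound by the head noun immediately before it.
Its filler is the head noun "detective", at word 13.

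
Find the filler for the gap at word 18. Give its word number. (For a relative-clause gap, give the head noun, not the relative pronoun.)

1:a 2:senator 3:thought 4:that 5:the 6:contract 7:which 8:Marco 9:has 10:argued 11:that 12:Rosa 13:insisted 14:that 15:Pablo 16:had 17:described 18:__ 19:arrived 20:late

The gap at 18 is the object of "described", inside a relative clause.
The relative pronoun is "which" (word 7); it is bound by the head noun immediately before it.
Its filler is the head noun "contract", at word 6.

6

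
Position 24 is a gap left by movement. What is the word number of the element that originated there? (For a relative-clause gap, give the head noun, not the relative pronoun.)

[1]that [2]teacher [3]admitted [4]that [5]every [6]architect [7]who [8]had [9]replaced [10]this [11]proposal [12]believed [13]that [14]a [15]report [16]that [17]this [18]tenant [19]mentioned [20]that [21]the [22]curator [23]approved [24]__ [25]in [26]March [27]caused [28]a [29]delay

The gap at 24 is the object of "approved", inside a relative clause.
The relative pronoun is "that" (word 16); it is bound by the head noun immediately before it.
Its filler is the head noun "report", at word 15.

15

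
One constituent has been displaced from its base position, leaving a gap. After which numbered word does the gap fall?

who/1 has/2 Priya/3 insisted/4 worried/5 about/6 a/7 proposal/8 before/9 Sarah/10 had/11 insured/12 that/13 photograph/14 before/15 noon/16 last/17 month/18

The displaced element is "who" (word 1).
It is linked across 1 clause boundary (Ø).
It functions as the subject of "worried", so the gap sits immediately after word 4 ("insisted").
Base order: Priya has insisted that who worried about a proposal before Sarah had insured that photograph before noon last month.

4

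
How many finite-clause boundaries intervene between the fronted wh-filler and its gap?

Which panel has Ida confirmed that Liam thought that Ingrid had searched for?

2

"which panel" is extracted from the PP object of "searched".
Boundaries crossed, outermost first: [that], [that] — 2 in total.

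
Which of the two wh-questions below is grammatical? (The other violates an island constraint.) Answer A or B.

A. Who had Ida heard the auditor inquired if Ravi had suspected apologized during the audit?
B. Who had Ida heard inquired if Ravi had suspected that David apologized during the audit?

In A, the wh-phrase is extracted from inside a wh-island (introduced by "if"), which blocks movement.
In B, the extraction path crosses only that-complement boundaries, which are transparent.
So B is grammatical.

B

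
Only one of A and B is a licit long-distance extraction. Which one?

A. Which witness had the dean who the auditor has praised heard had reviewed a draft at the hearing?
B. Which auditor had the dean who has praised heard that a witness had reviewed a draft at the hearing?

In B, the wh-phrase is extracted from inside a complex-NP island (relative clause) (introduced by "who"), which blocks movement.
In A, the extraction path crosses only that-complement boundaries, which are transparent.
So A is grammatical.

A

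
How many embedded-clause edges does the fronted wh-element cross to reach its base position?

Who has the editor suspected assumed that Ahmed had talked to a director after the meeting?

"who" is extracted from the subject of "assumed".
Boundaries crossed, outermost first: [Ø] — 1 in total.

1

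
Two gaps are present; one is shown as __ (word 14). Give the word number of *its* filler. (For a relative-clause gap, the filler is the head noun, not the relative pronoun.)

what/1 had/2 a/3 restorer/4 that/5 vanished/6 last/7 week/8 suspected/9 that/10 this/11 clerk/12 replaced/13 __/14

1

The marked gap is the direct object of "replaced".
Its filler is the fronted wh-phrase "what", at word 1.
(The other dependency links word 4 to a gap after word 5.)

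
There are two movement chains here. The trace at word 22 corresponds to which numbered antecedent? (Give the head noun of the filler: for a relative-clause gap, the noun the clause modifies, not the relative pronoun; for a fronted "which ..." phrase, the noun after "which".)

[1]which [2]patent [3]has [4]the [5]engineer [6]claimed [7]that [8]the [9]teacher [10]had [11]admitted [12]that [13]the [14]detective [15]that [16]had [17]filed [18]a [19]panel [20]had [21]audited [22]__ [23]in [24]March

2

The marked gap is the direct object of "audited".
Its filler is the fronted wh-phrase "which patent", at word 2.
(The other dependency links word 14 to a gap after word 15.)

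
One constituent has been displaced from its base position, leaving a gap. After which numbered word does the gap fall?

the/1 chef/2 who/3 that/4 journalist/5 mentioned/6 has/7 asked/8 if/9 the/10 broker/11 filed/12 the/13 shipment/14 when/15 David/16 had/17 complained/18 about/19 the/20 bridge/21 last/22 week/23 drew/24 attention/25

The displaced element is "the chef" (word 2).
It is linked across 1 clause boundary (Ø).
It functions as the subject of "asked", so the gap sits immediately after word 6 ("mentioned").
Base order: That journalist mentioned that the chef has asked if the broker filed the shipment when David had complained about the bridge last week.

6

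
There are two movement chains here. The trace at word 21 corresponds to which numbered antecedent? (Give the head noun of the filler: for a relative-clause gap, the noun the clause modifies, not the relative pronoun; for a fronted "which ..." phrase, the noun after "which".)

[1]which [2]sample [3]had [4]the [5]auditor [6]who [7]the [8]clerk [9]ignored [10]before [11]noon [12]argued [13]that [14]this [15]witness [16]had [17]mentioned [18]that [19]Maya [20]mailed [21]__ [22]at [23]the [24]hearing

The marked gap is the direct object of "mailed".
Its filler is the fronted wh-phrase "which sample", at word 2.
(The other dependency links word 5 to a gap after word 9.)

2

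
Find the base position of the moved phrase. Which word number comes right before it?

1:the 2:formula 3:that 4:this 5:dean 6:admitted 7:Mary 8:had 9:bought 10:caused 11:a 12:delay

9

The displaced element is "the formula" (word 2).
It is linked across 1 clause boundary (Ø).
It functions as the direct object of "bought", so the gap sits immediately after word 9 ("bought").
Base order: This dean admitted Mary had bought the formula.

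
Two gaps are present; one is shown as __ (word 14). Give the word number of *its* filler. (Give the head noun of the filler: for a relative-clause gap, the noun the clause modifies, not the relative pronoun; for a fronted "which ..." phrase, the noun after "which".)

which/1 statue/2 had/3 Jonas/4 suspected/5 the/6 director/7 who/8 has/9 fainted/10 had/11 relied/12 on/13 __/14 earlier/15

The marked gap is the object of the preposition "on" of "relied".
Its filler is the fronted wh-phrase "which statue", at word 2.
(The other dependency links word 7 to a gap after word 8.)

2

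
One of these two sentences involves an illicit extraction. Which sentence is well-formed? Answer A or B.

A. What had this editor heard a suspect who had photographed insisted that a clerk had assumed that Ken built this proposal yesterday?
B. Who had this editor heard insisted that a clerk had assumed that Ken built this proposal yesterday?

In A, the wh-phrase is extracted from inside a complex-NP island (relative clause) (introduced by "who"), which blocks movement.
In B, the extraction path crosses only that-complement boundaries, which are transparent.
So B is grammatical.

B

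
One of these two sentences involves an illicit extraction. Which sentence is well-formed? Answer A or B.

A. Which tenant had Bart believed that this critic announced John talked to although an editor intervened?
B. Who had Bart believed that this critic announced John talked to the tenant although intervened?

In B, the wh-phrase is extracted from inside an adjunct island (introduced by "although"), which blocks movement.
In A, the extraction path crosses only that-complement boundaries, which are transparent.
So A is grammatical.

A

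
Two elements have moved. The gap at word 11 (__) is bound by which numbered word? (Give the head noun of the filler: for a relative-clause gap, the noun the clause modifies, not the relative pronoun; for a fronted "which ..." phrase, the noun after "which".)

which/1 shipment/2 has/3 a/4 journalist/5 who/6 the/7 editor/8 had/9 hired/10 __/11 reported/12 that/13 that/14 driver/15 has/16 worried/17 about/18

5

The marked gap is inside the relative clause, the direct object of "hired".
Its filler is the head noun "journalist" (via "who"), at word 5.
(The other dependency links word 2 to a gap after word 18.)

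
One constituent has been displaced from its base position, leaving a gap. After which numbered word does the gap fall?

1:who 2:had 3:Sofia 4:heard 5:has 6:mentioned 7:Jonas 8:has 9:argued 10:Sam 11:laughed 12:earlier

4

The displaced element is "who" (word 1).
It is linked across 1 clause boundary (Ø).
It functions as the subject of "mentioned", so the gap sits immediately after word 4 ("heard").
Base order: Sofia had heard that who has mentioned Jonas has argued Sam laughed earlier.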